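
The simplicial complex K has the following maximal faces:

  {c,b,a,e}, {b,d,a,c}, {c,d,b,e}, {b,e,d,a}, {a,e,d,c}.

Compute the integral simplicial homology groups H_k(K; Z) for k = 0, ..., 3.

H_0 ≅ Z,  H_1 = 0,  H_2 = 0,  H_3 ≅ Z.

Order the vertices as a < b < c < d < e. Listing each simplex with vertices in this order, K has dimension 3 with simplices:

  0-simplices (5): a, b, c, d, e
  1-simplices (10): ab, ac, ad, ae, bc, bd, be, cd, ce, de
  2-simplices (10): abc, abd, abe, acd, ace, ade, bcd, bce, bde, cde
  3-simplices (5): abcd, abce, abde, acde, bcde

so the chain groups are C_0 ≅ Z^5, C_1 ≅ Z^10, C_2 ≅ Z^10, C_3 ≅ Z^5.

∂_1: C_1 → C_0 is given by ∂[p,q] = [q] − [p].
As a 5×10 matrix over Z this has rank 4, with invariant factors (1,1,1,1).

The boundary map ∂_2: C_2 → C_1 acts by ∂[p,q,r] = [q,r] − [p,r] + [p,q]. For instance
  ∂bde = de − be + bd,
  ∂acd = cd − ad + ac.
This gives a 10×10 integer matrix of rank 6; reducing to Smith normal form yields diagonal entries (1,1,1,1,1,1).

The boundary map ∂_3: C_3 → C_2 sends each 3-simplex σ to the alternating sum Σ_i (−1)^i (σ with its i-th vertex removed). For instance
  ∂abce = bce − ace + abe − abc,
  ∂abde = bde − ade + abe − abd.
The 10×5 boundary matrix has rank 4 and Smith normal form diag(1,1,1,1).

Reading off H_k = ker ∂_k / im ∂_{k+1}:

  H_0: rank C_0 − rank ∂_1 = 5 − 4 = 1, and the invariant factors of ∂_1 are all 1, so H_0 = Z.
  H_1: rank ker ∂_1 − rank ∂_2 = (10 − 4) − 6 = 0, and the invariant factors of ∂_2 are all 1, so H_1 = 0.
  H_2: rank ker ∂_2 − rank ∂_3 = (10 − 6) − 4 = 0, and the invariant factors of ∂_3 are all 1, so H_2 = 0.
  H_3: rank ker ∂_3 − rank ∂_4 = (5 − 4) − 0 = 1, and there is no ∂_4, so H_3 = Z.

As a check, the Euler characteristic is 5 − 10 + 10 − 5 = 0, which agrees with 1 − 0 + 0 − 1 = 0.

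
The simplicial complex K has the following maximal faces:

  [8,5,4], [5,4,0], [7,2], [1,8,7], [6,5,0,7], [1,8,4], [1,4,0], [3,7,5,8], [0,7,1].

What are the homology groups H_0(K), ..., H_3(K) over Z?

H_0 = Z,  H_1 = 0,  H_2 = Z,  H_3 = 0.

K has 9 vertices, 19 edges, 14 triangles, 2 3-simplices.
rank ∂_0 = 0, rank ∂_1 = 8 ⇒ b_0 = 9 − 0 − 8 = 1; all invariant factors of ∂_1 are 1 so no torsion. So H_0 = Z.
rank ∂_1 = 8, rank ∂_2 = 11 ⇒ b_1 = 19 − 8 − 11 = 0; all invariant factors of ∂_2 are 1 so no torsion. So H_1 = 0.
rank ∂_2 = 11, rank ∂_3 = 2 ⇒ b_2 = 14 − 11 − 2 = 1; all invariant factors of ∂_3 are 1 so no torsion. So H_2 = Z.
rank ∂_3 = 2, rank ∂_4 = 0 ⇒ b_3 = 2 − 2 − 0 = 0. So H_3 = 0.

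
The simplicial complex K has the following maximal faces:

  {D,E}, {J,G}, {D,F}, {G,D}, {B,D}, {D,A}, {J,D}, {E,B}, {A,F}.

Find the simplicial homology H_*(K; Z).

H_0 ≅ Z,  H_1 ≅ Z^3.

Order the vertices as A < B < D < E < F < G < J. Listing each simplex with vertices in this order, K has dimension 1 with simplices:

  0-simplices (7): A, B, D, E, F, G, J
  1-simplices (9): AD, AF, BD, BE, DE, DF, DG, DJ, GJ

giving chain groups C_0 ≅ Z^7, C_1 ≅ Z^9.

∂_1: C_1 → C_0 is given by ∂[p,q] = [q] − [p]. For instance
  ∂DJ = J − D.
This gives a 7×9 integer matrix of rank 6; reducing to Smith normal form yields diagonal entries (1,1,1,1,1,1).

Computing H_k = (kernel of ∂_k) / (image of ∂_{k+1}):

  H_0: rank C_0 − rank ∂_1 = 7 − 6 = 1, and the invariant factors of ∂_1 are all 1, so H_0 = Z.
  H_1: rank ker ∂_1 − rank ∂_2 = (9 − 6) − 0 = 3, and there is no ∂_2, so H_1 = Z^3.

As a check, the Euler characteristic is 7 − 9 = -2, which agrees with 1 − 3 = -2.
(K is a triangulation of a wedge of 3 circles.)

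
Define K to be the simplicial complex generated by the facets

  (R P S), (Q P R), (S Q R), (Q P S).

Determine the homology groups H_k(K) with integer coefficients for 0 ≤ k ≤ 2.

H_0 = Z,  H_1 = 0,  H_2 = Z.

K has 4 vertices, 6 edges, 4 triangles.
rank ∂_0 = 0, rank ∂_1 = 3 ⇒ b_0 = 4 − 0 − 3 = 1; all invariant factors of ∂_1 are 1 so no torsion. So H_0 ≅ Z.
rank ∂_1 = 3, rank ∂_2 = 3 ⇒ b_1 = 6 − 3 − 3 = 0; all invariant factors of ∂_2 are 1 so no torsion. So H_1 ≅ 0.
rank ∂_2 = 3, rank ∂_3 = 0 ⇒ b_2 = 4 − 3 − 0 = 1. So H_2 ≅ Z.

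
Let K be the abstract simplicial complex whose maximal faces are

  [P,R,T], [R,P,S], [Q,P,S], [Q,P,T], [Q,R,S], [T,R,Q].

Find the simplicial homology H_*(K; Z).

H_0 ≅ Z,  H_1 = 0,  H_2 ≅ Z.

Take the total order P < Q < R < S < T on the vertex set. Then K (dimension 2) consists of the simplices:

  0-simplices (5): P, Q, R, S, T
  1-simplices (9): PQ, PR, PS, PT, QR, QS, QT, RS, RT
  2-simplices (6): PQS, PQT, PRS, PRT, QRS, QRT

so the chain groups are C_0 ≅ Z^5, C_1 ≅ Z^9, C_2 ≅ Z^6.

Boundary ∂_1: C_1 → C_0 maps an edge to its endpoints' difference, ∂[p,q] = q − p. For instance
  ∂RS = S − R.
As a 5×9 matrix over Z this has rank 4, with invariant factors (1,1,1,1).

The boundary map ∂_2: C_2 → C_1 acts by ∂[p,q,r] = [q,r] − [p,r] + [p,q]. For instance
  ∂QRT = RT − QT + QR,
  ∂PRT = RT − PT + PR.
The resulting 9×6 matrix has rank 5, and its Smith normal form has invariant factors (1,1,1,1,1).

Reading off H_k = ker ∂_k / im ∂_{k+1}:

  H_0: rank C_0 − rank ∂_1 = 5 − 4 = 1, and the invariant factors of ∂_1 are all 1, so H_0 = Z.
  H_1: rank ker ∂_1 − rank ∂_2 = (9 − 4) − 5 = 0, and the invariant factors of ∂_2 are all 1, so H_1 = 0.
  H_2: rank ker ∂_2 − rank ∂_3 = (6 − 5) − 0 = 1, and there is no ∂_3, so H_2 = Z.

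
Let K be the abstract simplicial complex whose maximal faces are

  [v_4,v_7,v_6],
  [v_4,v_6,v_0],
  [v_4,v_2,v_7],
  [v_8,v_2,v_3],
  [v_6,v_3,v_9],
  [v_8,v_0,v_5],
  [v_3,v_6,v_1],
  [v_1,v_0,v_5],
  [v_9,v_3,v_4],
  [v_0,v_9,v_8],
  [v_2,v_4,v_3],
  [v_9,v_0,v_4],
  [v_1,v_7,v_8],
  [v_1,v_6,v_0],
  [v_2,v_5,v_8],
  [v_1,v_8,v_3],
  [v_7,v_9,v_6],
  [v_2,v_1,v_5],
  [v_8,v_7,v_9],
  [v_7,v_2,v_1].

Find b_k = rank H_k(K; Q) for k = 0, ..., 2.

Fix the vertex order v_0 < v_1 < v_2 < v_3 < v_4 < v_5 < v_6 < v_7 < v_8 < v_9 and write every simplex with vertices in increasing order. Then dim K = 2 and the simplices of K are:

  0-simplices (10): [v_0], [v_1], [v_2], [v_3], [v_4], [v_5], [v_6], [v_7], [v_8], [v_9]
  1-simplices (30): (30 of them)
  2-simplices (20): (20 of them)

giving chain groups C_0 ≅ Z^10, C_1 ≅ Z^30, C_2 ≅ Z^20.

Boundary ∂_1: C_1 → C_0 sends each edge [p,q] (with p < q) to q − p.
The 10×30 boundary matrix has rank 9 and Smith normal form diag(1,1,1,1,1,1,1,1,1).

∂_2: C_2 → C_1 sends each 2-simplex [p,q,r] to [q,r] − [p,r] + [p,q]. For instance
  ∂[v_0,v_4,v_9] = [v_4,v_9] − [v_0,v_9] + [v_0,v_4],
  ∂[v_6,v_7,v_9] = [v_7,v_9] − [v_6,v_9] + [v_6,v_7].
The 30×20 boundary matrix has rank 20 and Smith normal form diag(1,1,1,1,1,1,1,1,1,1,1,1,1,1,1,1,1,1,1,2).

Now H_k = ker ∂_k / im ∂_{k+1}, so:

  H_0: rank C_0 − rank ∂_1 = 10 − 9 = 1, and the invariant factors of ∂_1 are all 1, so H_0 ≅ Z.
  H_1: rank ker ∂_1 − rank ∂_2 = (30 − 9) − 20 = 1, and ∂_2 has invariant factor 2 > 1, so H_1 ≅ Z ⊕ Z/2Z.
  H_2: rank ker ∂_2 − rank ∂_3 = (20 − 20) − 0 = 0, and there is no ∂_3, so H_2 ≅ 0.

As a check, the Euler characteristic is 10 − 30 + 20 = 0, which agrees with 1 − 1 + 0 = 0.

Hence the Betti numbers are b_0 = 1, b_1 = 1, b_2 = 0.

b_0 = 1, b_1 = 1, b_2 = 0.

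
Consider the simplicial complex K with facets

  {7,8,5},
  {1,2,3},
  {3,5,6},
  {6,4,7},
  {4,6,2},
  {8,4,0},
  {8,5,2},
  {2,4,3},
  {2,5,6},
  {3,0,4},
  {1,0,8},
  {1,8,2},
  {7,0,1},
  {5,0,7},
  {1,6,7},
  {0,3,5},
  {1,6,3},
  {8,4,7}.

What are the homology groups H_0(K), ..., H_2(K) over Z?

H_0 = Z,  H_1 = Z ⊕ Z_2,  H_2 = 0.

Take the total order 0 < 1 < 2 < 3 < 4 < 5 < 6 < 7 < 8 on the vertex set. Then K (dimension 2) consists of the simplices:

  0-simplices (9): [0], [1], [2], [3], [4], [5], [6], [7], [8]
  1-simplices (27): (27 of them)
  2-simplices (18): [0,1,7], [0,1,8], [0,3,4], [0,3,5], [0,4,8], [0,5,7], [1,2,3], [1,2,8], [1,3,6], [1,6,7], [2,3,4], [2,4,6], [2,5,6], [2,5,8], [3,5,6], [4,6,7], [4,7,8], [5,7,8]

Hence C_0 ≅ Z^9, C_1 ≅ Z^27, C_2 ≅ Z^18.

The boundary map ∂_1: C_1 → C_0 is given by ∂[p,q] = [q] − [p]. For instance
  ∂[2,4] = [4] − [2].
The resulting 9×27 matrix has rank 8, and its Smith normal form has invariant factors (1,1,1,1,1,1,1,1).

Boundary ∂_2: C_2 → C_1 maps a triangle to the signed sum of its edges. For instance
  ∂[5,7,8] = [7,8] − [5,8] + [5,7],
  ∂[0,1,7] = [1,7] − [0,7] + [0,1].
As a 27×18 matrix over Z this has rank 18, with invariant factors (1,1,1,1,1,1,1,1,1,1,1,1,1,1,1,1,1,2).

From H_k ≅ ker(∂_k) / im(∂_{k+1}) we obtain:

  H_0: rank C_0 − rank ∂_1 = 9 − 8 = 1, and the invariant factors of ∂_1 are all 1, so H_0 = Z.
  H_1: rank ker ∂_1 − rank ∂_2 = (27 − 8) − 18 = 1, and ∂_2 has invariant factor 2 > 1, so H_1 = Z ⊕ Z_2.
  H_2: rank ker ∂_2 − rank ∂_3 = (18 − 18) − 0 = 0, and there is no ∂_3, so H_2 = 0.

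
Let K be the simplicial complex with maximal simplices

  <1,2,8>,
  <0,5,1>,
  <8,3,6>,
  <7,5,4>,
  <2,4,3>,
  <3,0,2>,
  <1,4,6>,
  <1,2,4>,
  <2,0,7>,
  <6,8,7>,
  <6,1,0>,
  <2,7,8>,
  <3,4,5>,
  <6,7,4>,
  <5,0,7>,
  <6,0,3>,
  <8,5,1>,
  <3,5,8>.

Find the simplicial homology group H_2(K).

Take the total order 0 < 1 < 2 < 3 < 4 < 5 < 6 < 7 < 8 on the vertex set. Then K (dimension 2) consists of the simplices:

  0-simplices (9): [0], [1], [2], [3], [4], [5], [6], [7], [8]
  1-simplices (27): (27 of them)
  2-simplices (18): [0,1,5], [0,1,6], [0,2,3], [0,2,7], [0,3,6], [0,5,7], [1,2,4], [1,2,8], [1,4,6], [1,5,8], [2,3,4], [2,7,8], [3,4,5], [3,5,8], [3,6,8], [4,5,7], [4,6,7], [6,7,8]

giving chain groups C_0 ≅ Z^9, C_1 ≅ Z^27, C_2 ≅ Z^18.

The boundary map ∂_1: C_1 → C_0 is given by ∂[p,q] = [q] − [p].
This gives a 9×27 integer matrix of rank 8; reducing to Smith normal form yields diagonal entries (1,1,1,1,1,1,1,1).

∂_2: C_2 → C_1 maps a triangle to the signed sum of its edges. For instance
  ∂[3,4,5] = [4,5] − [3,5] + [3,4],
  ∂[3,5,8] = [5,8] − [3,8] + [3,5].
The 27×18 boundary matrix has rank 17 and Smith normal form diag(1,1,1,1,1,1,1,1,1,1,1,1,1,1,1,1,1).

From H_k ≅ ker(∂_k) / im(∂_{k+1}) we obtain:

  H_2: rank ker ∂_2 − rank ∂_3 = (18 − 17) − 0 = 1, and there is no ∂_3, so H_2 ≅ Z.

(K is a triangulation of the torus T^2.)

H_2 = Z.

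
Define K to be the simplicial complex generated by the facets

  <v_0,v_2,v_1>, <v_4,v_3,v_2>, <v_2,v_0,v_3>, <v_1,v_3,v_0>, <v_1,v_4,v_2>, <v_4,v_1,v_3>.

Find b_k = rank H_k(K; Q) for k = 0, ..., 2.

Order the vertices as v_0 < v_1 < v_2 < v_3 < v_4. Listing each simplex with vertices in this order, K has dimension 2 with simplices:

  0-simplices (5): [v_0], [v_1], [v_2], [v_3], [v_4]
  1-simplices (9): [v_0,v_1], [v_0,v_2], [v_0,v_3], [v_1,v_2], [v_1,v_3], [v_1,v_4], [v_2,v_3], [v_2,v_4], [v_3,v_4]
  2-simplices (6): [v_0,v_1,v_2], [v_0,v_1,v_3], [v_0,v_2,v_3], [v_1,v_2,v_4], [v_1,v_3,v_4], [v_2,v_3,v_4]

so the chain groups are C_0 ≅ Z^5, C_1 ≅ Z^9, C_2 ≅ Z^6.

Boundary ∂_1: C_1 → C_0 maps an edge to its endpoints' difference, ∂[p,q] = q − p.
This gives a 5×9 integer matrix of rank 4; reducing to Smith normal form yields diagonal entries (1,1,1,1).

The boundary map ∂_2: C_2 → C_1 sends each 2-simplex [p,q,r] to [q,r] − [p,r] + [p,q]. For instance
  ∂[v_1,v_2,v_4] = [v_2,v_4] − [v_1,v_4] + [v_1,v_2],
  ∂[v_2,v_3,v_4] = [v_3,v_4] − [v_2,v_4] + [v_2,v_3].
The 9×6 boundary matrix has rank 5 and Smith normal form diag(1,1,1,1,1).

Computing H_k = (kernel of ∂_k) / (image of ∂_{k+1}):

  H_0: rank C_0 − rank ∂_1 = 5 − 4 = 1, and the invariant factors of ∂_1 are all 1, so H_0 ≅ Z.
  H_1: rank ker ∂_1 − rank ∂_2 = (9 − 4) − 5 = 0, and the invariant factors of ∂_2 are all 1, so H_1 ≅ 0.
  H_2: rank ker ∂_2 − rank ∂_3 = (6 − 5) − 0 = 1, and there is no ∂_3, so H_2 ≅ Z.

Hence the Betti numbers are b_0 = 1, b_1 = 0, b_2 = 1.

b_0 = 1, b_1 = 0, b_2 = 1.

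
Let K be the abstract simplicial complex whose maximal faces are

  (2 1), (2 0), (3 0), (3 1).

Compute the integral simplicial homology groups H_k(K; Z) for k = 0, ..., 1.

H_0 ≅ Z,  H_1 ≅ Z.

Order the vertices as 0 < 1 < 2 < 3. Listing each simplex with vertices in this order, K has dimension 1 with simplices:

  0-simplices (4): [0], [1], [2], [3]
  1-simplices (4): [0,2], [0,3], [1,2], [1,3]

giving chain groups C_0 ≅ Z^4, C_1 ≅ Z^4.

∂_1: C_1 → C_0 maps an edge to its endpoints' difference, ∂[p,q] = q − p.
This gives a 4×4 integer matrix of rank 3; reducing to Smith normal form yields diagonal entries (1,1,1).

From H_k ≅ ker(∂_k) / im(∂_{k+1}) we obtain:

  H_0: rank C_0 − rank ∂_1 = 4 − 3 = 1, and the invariant factors of ∂_1 are all 1, so H_0 ≅ Z.
  H_1: rank ker ∂_1 − rank ∂_2 = (4 − 3) − 0 = 1, and there is no ∂_2, so H_1 ≅ Z.

As a check, the Euler characteristic is 4 − 4 = 0, which agrees with 1 − 1 = 0.
(K is a triangulation of the circle S^1.)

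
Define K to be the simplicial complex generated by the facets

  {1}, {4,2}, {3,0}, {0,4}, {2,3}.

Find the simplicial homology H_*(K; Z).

Order the vertices as 0 < 1 < 2 < 3 < 4. Listing each simplex with vertices in this order, K has dimension 1 with simplices:

  0-simplices (5): [0], [1], [2], [3], [4]
  1-simplices (4): [0,3], [0,4], [2,3], [2,4]

so the chain groups are C_0 ≅ Z^5, C_1 ≅ Z^4.

∂_1: C_1 → C_0 maps an edge to its endpoints' difference, ∂[p,q] = q − p. For instance
  ∂[2,4] = [4] − [2].
As a 5×4 matrix over Z this has rank 3, with invariant factors (1,1,1).

Now H_k = ker ∂_k / im ∂_{k+1}, so:

  H_0: rank C_0 − rank ∂_1 = 5 − 3 = 2, and the invariant factors of ∂_1 are all 1, so H_0 = Z^2.
  H_1: rank ker ∂_1 − rank ∂_2 = (4 − 3) − 0 = 1, and there is no ∂_2, so H_1 = Z.

H_0 = Z^2,  H_1 = Z.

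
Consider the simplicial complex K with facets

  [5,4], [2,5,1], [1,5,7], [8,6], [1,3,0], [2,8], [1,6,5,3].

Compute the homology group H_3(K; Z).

H_3 = 0.

Order the vertices as 0 < 1 < 2 < 3 < 4 < 5 < 6 < 7 < 8. Listing each simplex with vertices in this order, K has dimension 3 with simplices:

  0-simplices (9): [0], [1], [2], [3], [4], [5], [6], [7], [8]
  1-simplices (15): [0,1], [0,3], [1,2], [1,3], [1,5], [1,6], [1,7], [2,5], [2,8], [3,5], [3,6], [4,5], [5,6], [5,7], [6,8]
  2-simplices (7): [0,1,3], [1,2,5], [1,3,5], [1,3,6], [1,5,6], [1,5,7], [3,5,6]
  3-simplices (1): [1,3,5,6]

Hence C_0 ≅ Z^9, C_1 ≅ Z^15, C_2 ≅ Z^7, C_3 ≅ Z^1.

∂_1: C_1 → C_0 sends each edge [p,q] (with p < q) to q − p. For instance
  ∂[3,6] = [6] − [3].
The 9×15 boundary matrix has rank 8 and Smith normal form diag(1,1,1,1,1,1,1,1).

Boundary ∂_2: C_2 → C_1 acts by ∂[p,q,r] = [q,r] − [p,r] + [p,q]. For instance
  ∂[1,5,6] = [5,6] − [1,6] + [1,5],
  ∂[1,2,5] = [2,5] − [1,5] + [1,2].
This gives a 15×7 integer matrix of rank 6; reducing to Smith normal form yields diagonal entries (1,1,1,1,1,1).

∂_3: C_3 → C_2 sends each 3-simplex σ to the alternating sum Σ_i (−1)^i (σ with its i-th vertex removed). For instance
  ∂[1,3,5,6] = [3,5,6] − [1,5,6] + [1,3,6] − [1,3,5].
As a 7×1 matrix over Z this has rank 1, with invariant factors (1).

Computing H_k = (kernel of ∂_k) / (image of ∂_{k+1}):

  H_3: rank ker ∂_3 − rank ∂_4 = (1 − 1) − 0 = 0, and there is no ∂_4, so H_3 = 0.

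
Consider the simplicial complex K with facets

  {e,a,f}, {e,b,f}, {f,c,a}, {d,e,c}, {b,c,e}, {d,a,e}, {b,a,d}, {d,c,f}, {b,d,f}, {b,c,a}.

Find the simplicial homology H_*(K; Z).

Order the vertices as a < b < c < d < e < f. Listing each simplex with vertices in this order, K has dimension 2 with simplices:

  0-simplices (6): a, b, c, d, e, f
  1-simplices (15): ab, ac, ad, ae, af, bc, bd, be, bf, cd, ce, cf, de, df, ef
  2-simplices (10): abc, abd, acf, ade, aef, bce, bdf, bef, cde, cdf

giving chain groups C_0 ≅ Z^6, C_1 ≅ Z^15, C_2 ≅ Z^10.

Boundary ∂_1: C_1 → C_0 maps an edge to its endpoints' difference, ∂[p,q] = q − p.
The resulting 6×15 matrix has rank 5, and its Smith normal form has invariant factors (1,1,1,1,1).

∂_2: C_2 → C_1 maps a triangle to the signed sum of its edges. For instance
  ∂bdf = df − bf + bd,
  ∂bef = ef − bf + be.
The resulting 15×10 matrix has rank 10, and its Smith normal form has invariant factors (1,1,1,1,1,1,1,1,1,2).

From H_k ≅ ker(∂_k) / im(∂_{k+1}) we obtain:

  H_0: rank C_0 − rank ∂_1 = 6 − 5 = 1, and the invariant factors of ∂_1 are all 1, so H_0 ≅ Z.
  H_1: rank ker ∂_1 − rank ∂_2 = (15 − 5) − 10 = 0, and ∂_2 has invariant factor 2 > 1, so H_1 ≅ Z/2.
  H_2: rank ker ∂_2 − rank ∂_3 = (10 − 10) − 0 = 0, and there is no ∂_3, so H_2 ≅ 0.

As a check, the Euler characteristic is 6 − 15 + 10 = 1, which agrees with 1 − 0 + 0 = 1.

H_0 = Z,  H_1 = Z/2,  H_2 = 0.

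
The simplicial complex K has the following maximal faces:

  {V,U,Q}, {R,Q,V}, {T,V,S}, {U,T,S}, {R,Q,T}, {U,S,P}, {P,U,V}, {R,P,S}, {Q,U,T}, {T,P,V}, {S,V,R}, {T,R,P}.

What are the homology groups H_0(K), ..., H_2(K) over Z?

H_0 = Z,  H_1 = Z/2,  H_2 = 0.

K has 7 vertices, 18 edges, 12 triangles.
rank ∂_0 = 0, rank ∂_1 = 6 ⇒ b_0 = 7 − 0 − 6 = 1; all invariant factors of ∂_1 are 1 so no torsion. So H_0 ≅ Z.
rank ∂_1 = 6, rank ∂_2 = 12 ⇒ b_1 = 18 − 6 − 12 = 0; ∂_2 has invariant factor(s) [2] giving torsion. So H_1 ≅ Z/2.
rank ∂_2 = 12, rank ∂_3 = 0 ⇒ b_2 = 12 − 12 − 0 = 0. So H_2 ≅ 0.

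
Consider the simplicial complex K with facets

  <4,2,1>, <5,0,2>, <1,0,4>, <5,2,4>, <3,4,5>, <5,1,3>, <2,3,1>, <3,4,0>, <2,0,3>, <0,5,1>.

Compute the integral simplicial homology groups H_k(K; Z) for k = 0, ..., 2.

H_0 ≅ Z,  H_1 ≅ Z/2,  H_2 = 0.

We work with the vertex ordering 0 < 1 < 2 < 3 < 4 < 5. The simplices of K, each written with vertices in increasing order, are:

  0-simplices (6): [0], [1], [2], [3], [4], [5]
  1-simplices (15): [0,1], [0,2], [0,3], [0,4], [0,5], [1,2], [1,3], [1,4], [1,5], [2,3], [2,4], [2,5], [3,4], [3,5], [4,5]
  2-simplices (10): [0,1,4], [0,1,5], [0,2,3], [0,2,5], [0,3,4], [1,2,3], [1,2,4], [1,3,5], [2,4,5], [3,4,5]

giving chain groups C_0 ≅ Z^6, C_1 ≅ Z^15, C_2 ≅ Z^10.

∂_1: C_1 → C_0 maps an edge to its endpoints' difference, ∂[p,q] = q − p.
As a 6×15 matrix over Z this has rank 5, with invariant factors (1,1,1,1,1).

∂_2: C_2 → C_1 sends each 2-simplex [p,q,r] to [q,r] − [p,r] + [p,q]. For instance
  ∂[1,2,3] = [2,3] − [1,3] + [1,2],
  ∂[0,1,4] = [1,4] − [0,4] + [0,1].
This gives a 15×10 integer matrix of rank 10; reducing to Smith normal form yields diagonal entries (1,1,1,1,1,1,1,1,1,2).

From H_k ≅ ker(∂_k) / im(∂_{k+1}) we obtain:

  H_0: rank C_0 − rank ∂_1 = 6 − 5 = 1, and the invariant factors of ∂_1 are all 1, so H_0 = Z.
  H_1: rank ker ∂_1 − rank ∂_2 = (15 − 5) − 10 = 0, and ∂_2 has invariant factor 2 > 1, so H_1 = Z/2.
  H_2: rank ker ∂_2 − rank ∂_3 = (10 − 10) − 0 = 0, and there is no ∂_3, so H_2 = 0.

As a check, the Euler characteristic is 6 − 15 + 10 = 1, which agrees with 1 − 0 + 0 = 1.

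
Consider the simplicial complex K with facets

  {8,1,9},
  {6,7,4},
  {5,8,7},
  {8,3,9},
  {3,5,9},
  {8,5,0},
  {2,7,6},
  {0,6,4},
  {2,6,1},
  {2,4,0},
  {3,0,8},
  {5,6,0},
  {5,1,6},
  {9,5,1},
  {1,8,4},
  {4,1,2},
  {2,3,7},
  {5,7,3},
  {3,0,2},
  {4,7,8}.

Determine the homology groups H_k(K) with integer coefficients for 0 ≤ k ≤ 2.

H_0 ≅ Z,  H_1 ≅ Z ⊕ Z/2,  H_2 = 0.

Order the vertices as 0 < 1 < 2 < 3 < 4 < 5 < 6 < 7 < 8 < 9. Listing each simplex with vertices in this order, K has dimension 2 with simplices:

  0-simplices (10): [0], [1], [2], [3], [4], [5], [6], [7], [8], [9]
  1-simplices (30): (30 of them)
  2-simplices (20): (20 of them)

giving chain groups C_0 ≅ Z^10, C_1 ≅ Z^30, C_2 ≅ Z^20.

Boundary ∂_1: C_1 → C_0 sends each edge [p,q] (with p < q) to q − p. For instance
  ∂[1,6] = [6] − [1].
This gives a 10×30 integer matrix of rank 9; reducing to Smith normal form yields diagonal entries (1,1,1,1,1,1,1,1,1).

Boundary ∂_2: C_2 → C_1 acts by ∂[p,q,r] = [q,r] − [p,r] + [p,q]. For instance
  ∂[1,5,6] = [5,6] − [1,6] + [1,5],
  ∂[0,2,4] = [2,4] − [0,4] + [0,2].
As a 30×20 matrix over Z this has rank 20, with invariant factors (1,1,1,1,1,1,1,1,1,1,1,1,1,1,1,1,1,1,1,2).

Now H_k = ker ∂_k / im ∂_{k+1}, so:

  H_0: rank C_0 − rank ∂_1 = 10 − 9 = 1, and the invariant factors of ∂_1 are all 1, so H_0 = Z.
  H_1: rank ker ∂_1 − rank ∂_2 = (30 − 9) − 20 = 1, and ∂_2 has invariant factor 2 > 1, so H_1 = Z ⊕ Z/2.
  H_2: rank ker ∂_2 − rank ∂_3 = (20 − 20) − 0 = 0, and there is no ∂_3, so H_2 = 0.

(K is a triangulation of the Klein bottle.)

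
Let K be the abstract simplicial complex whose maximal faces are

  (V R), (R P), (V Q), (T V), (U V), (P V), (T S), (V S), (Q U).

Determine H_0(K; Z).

Fix the vertex order P < Q < R < S < T < U < V and write every simplex with vertices in increasing order. Then dim K = 1 and the simplices of K are:

  0-simplices (7): P, Q, R, S, T, U, V
  1-simplices (9): PR, PV, QU, QV, RV, ST, SV, TV, UV

so the chain groups are C_0 ≅ Z^7, C_1 ≅ Z^9.

Boundary ∂_1: C_1 → C_0 sends each edge [p,q] (with p < q) to q − p.
This gives a 7×9 integer matrix of rank 6; reducing to Smith normal form yields diagonal entries (1,1,1,1,1,1).

From H_k ≅ ker(∂_k) / im(∂_{k+1}) we obtain:

  H_0: rank C_0 − rank ∂_1 = 7 − 6 = 1, and the invariant factors of ∂_1 are all 1, so H_0 = Z.

(K is a triangulation of a wedge of 3 circles.)

H_0 = Z.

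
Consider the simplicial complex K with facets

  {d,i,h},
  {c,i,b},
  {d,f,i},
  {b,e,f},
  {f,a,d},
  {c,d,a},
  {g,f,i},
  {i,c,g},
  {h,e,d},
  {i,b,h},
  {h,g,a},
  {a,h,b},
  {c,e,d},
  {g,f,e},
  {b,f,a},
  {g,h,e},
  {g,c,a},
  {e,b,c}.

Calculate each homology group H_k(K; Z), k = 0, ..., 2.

H_0 ≅ Z,  H_1 ≅ Z^2,  H_2 ≅ Z.

Order the vertices as a < b < c < d < e < f < g < h < i. Listing each simplex with vertices in this order, K has dimension 2 with simplices:

  0-simplices (9): a, b, c, d, e, f, g, h, i
  1-simplices (27): ab, ac, ad, af, ag, ah, bc, be, bf, bh, bi, cd, ce, cg, ci, de, df, dh, di, ef, eg, eh, fg, fi, gh, gi, hi
  2-simplices (18): abf, abh, acd, acg, adf, agh, bce, bci, bef, bhi, cde, cgi, deh, dfi, dhi, efg, egh, fgi

giving chain groups C_0 ≅ Z^9, C_1 ≅ Z^27, C_2 ≅ Z^18.

Boundary ∂_1: C_1 → C_0 is given by ∂[p,q] = [q] − [p]. For instance
  ∂gh = h − g.
The resulting 9×27 matrix has rank 8, and its Smith normal form has invariant factors (1,1,1,1,1,1,1,1).

Boundary ∂_2: C_2 → C_1 sends each 2-simplex [p,q,r] to [q,r] − [p,r] + [p,q]. For instance
  ∂adf = df − af + ad,
  ∂efg = fg − eg + ef.
The 27×18 boundary matrix has rank 17 and Smith normal form diag(1,1,1,1,1,1,1,1,1,1,1,1,1,1,1,1,1).

Computing H_k = (kernel of ∂_k) / (image of ∂_{k+1}):

  H_0: rank C_0 − rank ∂_1 = 9 − 8 = 1, and the invariant factors of ∂_1 are all 1, so H_0 = Z.
  H_1: rank ker ∂_1 − rank ∂_2 = (27 − 8) − 17 = 2, and the invariant factors of ∂_2 are all 1, so H_1 = Z^2.
  H_2: rank ker ∂_2 − rank ∂_3 = (18 − 17) − 0 = 1, and there is no ∂_3, so H_2 = Z.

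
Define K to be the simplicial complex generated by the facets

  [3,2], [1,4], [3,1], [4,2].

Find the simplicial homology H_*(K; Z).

We work with the vertex ordering 1 < 2 < 3 < 4. The simplices of K, each written with vertices in increasing order, are:

  0-simplices (4): [1], [2], [3], [4]
  1-simplices (4): [1,3], [1,4], [2,3], [2,4]

giving chain groups C_0 ≅ Z^4, C_1 ≅ Z^4.

Boundary ∂_1: C_1 → C_0 sends each edge [p,q] (with p < q) to q − p.
The resulting 4×4 matrix has rank 3, and its Smith normal form has invariant factors (1,1,1).

From H_k ≅ ker(∂_k) / im(∂_{k+1}) we obtain:

  H_0: rank C_0 − rank ∂_1 = 4 − 3 = 1, and the invariant factors of ∂_1 are all 1, so H_0 ≅ Z.
  H_1: rank ker ∂_1 − rank ∂_2 = (4 − 3) − 0 = 1, and there is no ∂_2, so H_1 ≅ Z.

As a check, the Euler characteristic is 4 − 4 = 0, which agrees with 1 − 1 = 0.

H_0 ≅ Z,  H_1 ≅ Z.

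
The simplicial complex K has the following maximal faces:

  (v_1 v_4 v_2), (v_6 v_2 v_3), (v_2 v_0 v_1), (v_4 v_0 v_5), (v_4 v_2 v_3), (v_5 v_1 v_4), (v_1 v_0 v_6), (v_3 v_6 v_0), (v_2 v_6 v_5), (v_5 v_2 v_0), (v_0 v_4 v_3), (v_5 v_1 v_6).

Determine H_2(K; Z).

K has 7 vertices, 18 edges, 12 triangles.
rank ∂_2 = 12, rank ∂_3 = 0 ⇒ b_2 = 12 − 12 − 0 = 0. So H_2 ≅ 0.

H_2 = 0.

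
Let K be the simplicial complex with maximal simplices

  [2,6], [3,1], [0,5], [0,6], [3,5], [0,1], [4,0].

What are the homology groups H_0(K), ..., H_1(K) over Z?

H_0 = Z,  H_1 = Z.

Fix the vertex order 0 < 1 < 2 < 3 < 4 < 5 < 6 and write every simplex with vertices in increasing order. Then dim K = 1 and the simplices of K are:

  0-simplices (7): [0], [1], [2], [3], [4], [5], [6]
  1-simplices (7): [0,1], [0,4], [0,5], [0,6], [1,3], [2,6], [3,5]

Hence C_0 ≅ Z^7, C_1 ≅ Z^7.

∂_1: C_1 → C_0 maps an edge to its endpoints' difference, ∂[p,q] = q − p.
The 7×7 boundary matrix has rank 6 and Smith normal form diag(1,1,1,1,1,1).

Reading off H_k = ker ∂_k / im ∂_{k+1}:

  H_0: rank C_0 − rank ∂_1 = 7 − 6 = 1, and the invariant factors of ∂_1 are all 1, so H_0 = Z.
  H_1: rank ker ∂_1 − rank ∂_2 = (7 − 6) − 0 = 1, and there is no ∂_2, so H_1 = Z.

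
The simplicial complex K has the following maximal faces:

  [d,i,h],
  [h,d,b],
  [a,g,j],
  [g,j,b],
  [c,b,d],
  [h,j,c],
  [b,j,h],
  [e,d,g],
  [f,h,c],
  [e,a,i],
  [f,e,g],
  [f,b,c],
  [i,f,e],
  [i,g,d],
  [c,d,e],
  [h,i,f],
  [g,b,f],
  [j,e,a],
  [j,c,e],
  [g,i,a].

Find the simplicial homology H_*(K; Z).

H_0 ≅ Z,  H_1 ≅ Z ⊕ Z/2Z,  H_2 = 0.

Fix the vertex order a < b < c < d < e < f < g < h < i < j and write every simplex with vertices in increasing order. Then dim K = 2 and the simplices of K are:

  0-simplices (10): a, b, c, d, e, f, g, h, i, j
  1-simplices (30): ae, ag, ai, aj, bc, bd, bf, bg, bh, bj, cd, ce, cf, ch, cj, de, dg, dh, di, ef, eg, ei, ej, fg, fh, fi, gi, gj, hi, hj
  2-simplices (20): aei, aej, agi, agj, bcd, bcf, bdh, bfg, bgj, bhj, cde, cej, cfh, chj, deg, dgi, dhi, efg, efi, fhi

so the chain groups are C_0 ≅ Z^10, C_1 ≅ Z^30, C_2 ≅ Z^20.

∂_1: C_1 → C_0 is given by ∂[p,q] = [q] − [p]. For instance
  ∂ef = f − e.
The 10×30 boundary matrix has rank 9 and Smith normal form diag(1,1,1,1,1,1,1,1,1).

∂_2: C_2 → C_1 sends each 2-simplex [p,q,r] to [q,r] − [p,r] + [p,q]. For instance
  ∂fhi = hi − fi + fh,
  ∂bdh = dh − bh + bd.
The 30×20 boundary matrix has rank 20 and Smith normal form diag(1,1,1,1,1,1,1,1,1,1,1,1,1,1,1,1,1,1,1,2).

Reading off H_k = ker ∂_k / im ∂_{k+1}:

  H_0: rank C_0 − rank ∂_1 = 10 − 9 = 1, and the invariant factors of ∂_1 are all 1, so H_0 = Z.
  H_1: rank ker ∂_1 − rank ∂_2 = (30 − 9) − 20 = 1, and ∂_2 has invariant factor 2 > 1, so H_1 = Z ⊕ Z/2Z.
  H_2: rank ker ∂_2 − rank ∂_3 = (20 − 20) − 0 = 0, and there is no ∂_3, so H_2 = 0.

(K is a triangulation of the Klein bottle.)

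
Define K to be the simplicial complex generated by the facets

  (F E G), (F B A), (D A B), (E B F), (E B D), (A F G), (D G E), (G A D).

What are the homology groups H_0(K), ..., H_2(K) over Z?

K has 6 vertices, 12 edges, 8 triangles.
rank ∂_0 = 0, rank ∂_1 = 5 ⇒ b_0 = 6 − 0 − 5 = 1; all invariant factors of ∂_1 are 1 so no torsion. So H_0 = Z.
rank ∂_1 = 5, rank ∂_2 = 7 ⇒ b_1 = 12 − 5 − 7 = 0; all invariant factors of ∂_2 are 1 so no torsion. So H_1 = 0.
rank ∂_2 = 7, rank ∂_3 = 0 ⇒ b_2 = 8 − 7 − 0 = 1. So H_2 = Z.

H_0 = Z,  H_1 = 0,  H_2 = Z.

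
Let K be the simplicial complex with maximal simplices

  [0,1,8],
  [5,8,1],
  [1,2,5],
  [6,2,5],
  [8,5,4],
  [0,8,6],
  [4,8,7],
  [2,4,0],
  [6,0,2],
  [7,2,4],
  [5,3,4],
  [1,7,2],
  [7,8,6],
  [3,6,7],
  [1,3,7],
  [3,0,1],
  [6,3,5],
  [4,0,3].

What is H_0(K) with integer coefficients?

H_0 = Z.

Take the total order 0 < 1 < 2 < 3 < 4 < 5 < 6 < 7 < 8 on the vertex set. Then K (dimension 2) consists of the simplices:

  0-simplices (9): [0], [1], [2], [3], [4], [5], [6], [7], [8]
  1-simplices (27): (27 of them)
  2-simplices (18): [0,1,3], [0,1,8], [0,2,4], [0,2,6], [0,3,4], [0,6,8], [1,2,5], [1,2,7], [1,3,7], [1,5,8], [2,4,7], [2,5,6], [3,4,5], [3,5,6], [3,6,7], [4,5,8], [4,7,8], [6,7,8]

giving chain groups C_0 ≅ Z^9, C_1 ≅ Z^27, C_2 ≅ Z^18.

∂_1: C_1 → C_0 maps an edge to its endpoints' difference, ∂[p,q] = q − p. For instance
  ∂[2,5] = [5] − [2].
The 9×27 boundary matrix has rank 8 and Smith normal form diag(1,1,1,1,1,1,1,1).

The boundary map ∂_2: C_2 → C_1 acts by ∂[p,q,r] = [q,r] − [p,r] + [p,q]. For instance
  ∂[4,7,8] = [7,8] − [4,8] + [4,7],
  ∂[2,5,6] = [5,6] − [2,6] + [2,5].
The 27×18 boundary matrix has rank 17 and Smith normal form diag(1,1,1,1,1,1,1,1,1,1,1,1,1,1,1,1,1).

Now H_k = ker ∂_k / im ∂_{k+1}, so:

  H_0: rank C_0 − rank ∂_1 = 9 − 8 = 1, and the invariant factors of ∂_1 are all 1, so H_0 ≅ Z.

(K is a triangulation of the torus T^2.)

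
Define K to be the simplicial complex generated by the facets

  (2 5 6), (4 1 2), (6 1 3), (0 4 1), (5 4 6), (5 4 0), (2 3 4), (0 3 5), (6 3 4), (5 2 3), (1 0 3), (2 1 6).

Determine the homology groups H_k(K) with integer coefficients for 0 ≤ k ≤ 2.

H_0 ≅ Z,  H_1 ≅ Z/2,  H_2 = 0.

Fix the vertex order 0 < 1 < 2 < 3 < 4 < 5 < 6 and write every simplex with vertices in increasing order. Then dim K = 2 and the simplices of K are:

  0-simplices (7): [0], [1], [2], [3], [4], [5], [6]
  1-simplices (18): [0,1], [0,3], [0,4], [0,5], [1,2], [1,3], [1,4], [1,6], [2,3], [2,4], [2,5], [2,6], [3,4], [3,5], [3,6], [4,5], [4,6], [5,6]
  2-simplices (12): [0,1,3], [0,1,4], [0,3,5], [0,4,5], [1,2,4], [1,2,6], [1,3,6], [2,3,4], [2,3,5], [2,5,6], [3,4,6], [4,5,6]

giving chain groups C_0 ≅ Z^7, C_1 ≅ Z^18, C_2 ≅ Z^12.

Boundary ∂_1: C_1 → C_0 sends each edge [p,q] (with p < q) to q − p. For instance
  ∂[0,4] = [4] − [0].
As a 7×18 matrix over Z this has rank 6, with invariant factors (1,1,1,1,1,1).

Boundary ∂_2: C_2 → C_1 maps a triangle to the signed sum of its edges. For instance
  ∂[2,5,6] = [5,6] − [2,6] + [2,5],
  ∂[0,3,5] = [3,5] − [0,5] + [0,3].
As a 18×12 matrix over Z this has rank 12, with invariant factors (1,1,1,1,1,1,1,1,1,1,1,2).

Reading off H_k = ker ∂_k / im ∂_{k+1}:

  H_0: rank C_0 − rank ∂_1 = 7 − 6 = 1, and the invariant factors of ∂_1 are all 1, so H_0 = Z.
  H_1: rank ker ∂_1 − rank ∂_2 = (18 − 6) − 12 = 0, and ∂_2 has invariant factor 2 > 1, so H_1 = Z/2.
  H_2: rank ker ∂_2 − rank ∂_3 = (12 − 12) − 0 = 0, and there is no ∂_3, so H_2 = 0.

As a check, the Euler characteristic is 7 − 18 + 12 = 1, which agrees with 1 − 0 + 0 = 1.
(K is a triangulation of the real projective plane RP^2.)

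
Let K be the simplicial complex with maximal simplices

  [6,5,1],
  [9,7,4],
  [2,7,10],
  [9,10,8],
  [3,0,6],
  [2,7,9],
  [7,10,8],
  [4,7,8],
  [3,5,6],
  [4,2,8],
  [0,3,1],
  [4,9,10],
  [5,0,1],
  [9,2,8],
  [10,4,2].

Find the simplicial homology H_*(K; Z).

H_0 ≅ Z^2,  H_1 ≅ Z ⊕ Z/2Z,  H_2 = 0.

We work with the vertex ordering 0 < 1 < 2 < 3 < 4 < 5 < 6 < 7 < 8 < 9 < 10. The simplices of K, each written with vertices in increasing order, are:

  0-simplices (11): [0], [1], [2], [3], [4], [5], [6], [7], [8], [9], [10]
  1-simplices (25): (25 of them)
  2-simplices (15): [0,1,3], [0,1,5], [0,3,6], [1,5,6], [2,4,8], [2,4,10], [2,7,9], [2,7,10], [2,8,9], [3,5,6], [4,7,8], [4,7,9], [4,9,10], [7,8,10], [8,9,10]

so the chain groups are C_0 ≅ Z^11, C_1 ≅ Z^25, C_2 ≅ Z^15.

∂_1: C_1 → C_0 maps an edge to its endpoints' difference, ∂[p,q] = q − p.
The 11×25 boundary matrix has rank 9 and Smith normal form diag(1,1,1,1,1,1,1,1,1).

The boundary map ∂_2: C_2 → C_1 maps a triangle to the signed sum of its edges. For instance
  ∂[4,9,10] = [9,10] − [4,10] + [4,9],
  ∂[2,7,9] = [7,9] − [2,9] + [2,7].
This gives a 25×15 integer matrix of rank 15; reducing to Smith normal form yields diagonal entries (1,1,1,1,1,1,1,1,1,1,1,1,1,1,2).

Now H_k = ker ∂_k / im ∂_{k+1}, so:

  H_0: rank C_0 − rank ∂_1 = 11 − 9 = 2, and the invariant factors of ∂_1 are all 1, so H_0 ≅ Z^2.
  H_1: rank ker ∂_1 − rank ∂_2 = (25 − 9) − 15 = 1, and ∂_2 has invariant factor 2 > 1, so H_1 ≅ Z ⊕ Z/2Z.
  H_2: rank ker ∂_2 − rank ∂_3 = (15 − 15) − 0 = 0, and there is no ∂_3, so H_2 ≅ 0.

(K is a triangulation of the disjoint union of the Möbius band and the real projective plane RP^2.)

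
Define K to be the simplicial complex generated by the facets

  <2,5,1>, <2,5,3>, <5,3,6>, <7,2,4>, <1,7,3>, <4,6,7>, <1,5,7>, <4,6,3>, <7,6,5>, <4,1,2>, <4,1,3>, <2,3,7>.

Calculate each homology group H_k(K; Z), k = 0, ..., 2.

H_0 = Z,  H_1 = Z/2,  H_2 = 0.

Order the vertices as 1 < 2 < 3 < 4 < 5 < 6 < 7. Listing each simplex with vertices in this order, K has dimension 2 with simplices:

  0-simplices (7): [1], [2], [3], [4], [5], [6], [7]
  1-simplices (18): [1,2], [1,3], [1,4], [1,5], [1,7], [2,3], [2,4], [2,5], [2,7], [3,4], [3,5], [3,6], [3,7], [4,6], [4,7], [5,6], [5,7], [6,7]
  2-simplices (12): [1,2,4], [1,2,5], [1,3,4], [1,3,7], [1,5,7], [2,3,5], [2,3,7], [2,4,7], [3,4,6], [3,5,6], [4,6,7], [5,6,7]

giving chain groups C_0 ≅ Z^7, C_1 ≅ Z^18, C_2 ≅ Z^12.

Boundary ∂_1: C_1 → C_0 maps an edge to its endpoints' difference, ∂[p,q] = q − p.
This gives a 7×18 integer matrix of rank 6; reducing to Smith normal form yields diagonal entries (1,1,1,1,1,1).

Boundary ∂_2: C_2 → C_1 acts by ∂[p,q,r] = [q,r] − [p,r] + [p,q]. For instance
  ∂[1,2,4] = [2,4] − [1,4] + [1,2],
  ∂[4,6,7] = [6,7] − [4,7] + [4,6].
The 18×12 boundary matrix has rank 12 and Smith normal form diag(1,1,1,1,1,1,1,1,1,1,1,2).

Reading off H_k = ker ∂_k / im ∂_{k+1}:

  H_0: rank C_0 − rank ∂_1 = 7 − 6 = 1, and the invariant factors of ∂_1 are all 1, so H_0 = Z.
  H_1: rank ker ∂_1 − rank ∂_2 = (18 − 6) − 12 = 0, and ∂_2 has invariant factor 2 > 1, so H_1 = Z/2.
  H_2: rank ker ∂_2 − rank ∂_3 = (12 − 12) − 0 = 0, and there is no ∂_3, so H_2 = 0.

(K is a triangulation of the real projective plane RP^2.)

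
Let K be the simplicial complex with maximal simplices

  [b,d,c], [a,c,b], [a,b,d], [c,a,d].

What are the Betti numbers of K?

b_0 = 1, b_1 = 0, b_2 = 1.

Order the vertices as a < b < c < d. Listing each simplex with vertices in this order, K has dimension 2 with simplices:

  0-simplices (4): a, b, c, d
  1-simplices (6): ab, ac, ad, bc, bd, cd
  2-simplices (4): abc, abd, acd, bcd

Hence C_0 ≅ Z^4, C_1 ≅ Z^6, C_2 ≅ Z^4.

The boundary map ∂_1: C_1 → C_0 sends each edge [p,q] (with p < q) to q − p.
The 4×6 boundary matrix has rank 3 and Smith normal form diag(1,1,1).

∂_2: C_2 → C_1 sends each 2-simplex [p,q,r] to [q,r] − [p,r] + [p,q]. For instance
  ∂acd = cd − ad + ac,
  ∂abc = bc − ac + ab.
This gives a 6×4 integer matrix of rank 3; reducing to Smith normal form yields diagonal entries (1,1,1).

Reading off H_k = ker ∂_k / im ∂_{k+1}:

  H_0: rank C_0 − rank ∂_1 = 4 − 3 = 1, and the invariant factors of ∂_1 are all 1, so H_0 ≅ Z.
  H_1: rank ker ∂_1 − rank ∂_2 = (6 − 3) − 3 = 0, and the invariant factors of ∂_2 are all 1, so H_1 ≅ 0.
  H_2: rank ker ∂_2 − rank ∂_3 = (4 − 3) − 0 = 1, and there is no ∂_3, so H_2 ≅ Z.

As a check, the Euler characteristic is 4 − 6 + 4 = 2, which agrees with 1 − 0 + 1 = 2.
(K is a triangulation of the 2-sphere S^2.)

Hence the Betti numbers are b_0 = 1, b_1 = 0, b_2 = 1.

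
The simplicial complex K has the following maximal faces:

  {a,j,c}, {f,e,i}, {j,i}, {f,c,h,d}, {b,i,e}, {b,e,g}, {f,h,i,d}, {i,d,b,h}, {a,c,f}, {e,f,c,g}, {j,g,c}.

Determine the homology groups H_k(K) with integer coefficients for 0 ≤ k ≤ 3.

H_0 = Z,  H_1 = Z,  H_2 = 0,  H_3 = 0.

Take the total order a < b < c < d < e < f < g < h < i < j on the vertex set. Then K (dimension 3) consists of the simplices:

  0-simplices (10): a, b, c, d, e, f, g, h, i, j
  1-simplices (26): ac, af, aj, bd, be, bg, bh, bi, cd, ce, cf, cg, ch, cj, df, dh, di, ef, eg, ei, fg, fh, fi, gj, hi, ij
  2-simplices (20): acf, acj, bdh, bdi, beg, bei, bhi, cdf, cdh, cef, ceg, cfg, cfh, cgj, dfh, dfi, dhi, efg, efi, fhi
  3-simplices (4): bdhi, cdfh, cefg, dfhi

Hence C_0 ≅ Z^10, C_1 ≅ Z^26, C_2 ≅ Z^20, C_3 ≅ Z^4.

∂_1: C_1 → C_0 is given by ∂[p,q] = [q] − [p].
The resulting 10×26 matrix has rank 9, and its Smith normal form has invariant factors (1,1,1,1,1,1,1,1,1).

The boundary map ∂_2: C_2 → C_1 maps a triangle to the signed sum of its edges. For instance
  ∂cgj = gj − cj + cg,
  ∂cdf = df − cf + cd.
The resulting 26×20 matrix has rank 16, and its Smith normal form has invariant factors (1,1,1,1,1,1,1,1,1,1,1,1,1,1,1,1).

The boundary map ∂_3: C_3 → C_2 sends each 3-simplex σ to the alternating sum Σ_i (−1)^i (σ with its i-th vertex removed). For instance
  ∂cefg = efg − cfg + ceg − cef,
  ∂bdhi = dhi − bhi + bdi − bdh.
This gives a 20×4 integer matrix of rank 4; reducing to Smith normal form yields diagonal entries (1,1,1,1).

Computing H_k = (kernel of ∂_k) / (image of ∂_{k+1}):

  H_0: rank C_0 − rank ∂_1 = 10 − 9 = 1, and the invariant factors of ∂_1 are all 1, so H_0 = Z.
  H_1: rank ker ∂_1 − rank ∂_2 = (26 − 9) − 16 = 1, and the invariant factors of ∂_2 are all 1, so H_1 = Z.
  H_2: rank ker ∂_2 − rank ∂_3 = (20 − 16) − 4 = 0, and the invariant factors of ∂_3 are all 1, so H_2 = 0.
  H_3: rank ker ∂_3 − rank ∂_4 = (4 − 4) − 0 = 0, and there is no ∂_4, so H_3 = 0.

As a check, the Euler characteristic is 10 − 26 + 20 − 4 = 0, which agrees with 1 − 1 + 0 − 0 = 0.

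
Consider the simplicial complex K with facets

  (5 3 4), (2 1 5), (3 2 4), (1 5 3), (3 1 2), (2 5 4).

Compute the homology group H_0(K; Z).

Take the total order 1 < 2 < 3 < 4 < 5 on the vertex set. Then K (dimension 2) consists of the simplices:

  0-simplices (5): [1], [2], [3], [4], [5]
  1-simplices (9): [1,2], [1,3], [1,5], [2,3], [2,4], [2,5], [3,4], [3,5], [4,5]
  2-simplices (6): [1,2,3], [1,2,5], [1,3,5], [2,3,4], [2,4,5], [3,4,5]

giving chain groups C_0 ≅ Z^5, C_1 ≅ Z^9, C_2 ≅ Z^6.

The boundary map ∂_1: C_1 → C_0 sends each edge [p,q] (with p < q) to q − p. For instance
  ∂[3,4] = [4] − [3].
As a 5×9 matrix over Z this has rank 4, with invariant factors (1,1,1,1).

The boundary map ∂_2: C_2 → C_1 sends each 2-simplex [p,q,r] to [q,r] − [p,r] + [p,q]. For instance
  ∂[2,3,4] = [3,4] − [2,4] + [2,3],
  ∂[3,4,5] = [4,5] − [3,5] + [3,4].
This gives a 9×6 integer matrix of rank 5; reducing to Smith normal form yields diagonal entries (1,1,1,1,1).

From H_k ≅ ker(∂_k) / im(∂_{k+1}) we obtain:

  H_0: rank C_0 − rank ∂_1 = 5 − 4 = 1, and the invariant factors of ∂_1 are all 1, so H_0 = Z.

H_0 = Z.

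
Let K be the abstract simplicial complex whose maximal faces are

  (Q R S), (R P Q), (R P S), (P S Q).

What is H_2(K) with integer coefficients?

Order the vertices as P < Q < R < S. Listing each simplex with vertices in this order, K has dimension 2 with simplices:

  0-simplices (4): P, Q, R, S
  1-simplices (6): PQ, PR, PS, QR, QS, RS
  2-simplices (4): PQR, PQS, PRS, QRS

Hence C_0 ≅ Z^4, C_1 ≅ Z^6, C_2 ≅ Z^4.

∂_1: C_1 → C_0 sends each edge [p,q] (with p < q) to q − p.
This gives a 4×6 integer matrix of rank 3; reducing to Smith normal form yields diagonal entries (1,1,1).

Boundary ∂_2: C_2 → C_1 maps a triangle to the signed sum of its edges. For instance
  ∂QRS = RS − QS + QR,
  ∂PRS = RS − PS + PR.
The 6×4 boundary matrix has rank 3 and Smith normal form diag(1,1,1).

From H_k ≅ ker(∂_k) / im(∂_{k+1}) we obtain:

  H_2: rank ker ∂_2 − rank ∂_3 = (4 − 3) − 0 = 1, and there is no ∂_3, so H_2 = Z.

H_2 = Z.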